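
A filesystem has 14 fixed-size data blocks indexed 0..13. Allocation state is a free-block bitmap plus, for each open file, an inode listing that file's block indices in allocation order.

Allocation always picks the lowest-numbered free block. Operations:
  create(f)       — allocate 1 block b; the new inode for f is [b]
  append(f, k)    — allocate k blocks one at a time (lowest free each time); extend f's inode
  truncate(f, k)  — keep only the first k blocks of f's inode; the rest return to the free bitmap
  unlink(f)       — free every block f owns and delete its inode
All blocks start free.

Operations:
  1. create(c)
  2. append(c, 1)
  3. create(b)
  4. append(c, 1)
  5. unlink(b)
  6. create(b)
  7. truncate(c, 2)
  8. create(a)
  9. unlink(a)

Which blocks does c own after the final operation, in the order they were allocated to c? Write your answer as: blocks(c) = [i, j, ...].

  1. create(c)  ⇒  F.............  {c→[0]}
  2. append(c, 1)  ⇒  FF............  {c→[0, 1]}
  3. create(b)  ⇒  FFF...........  {b→[2]; c→[0, 1]}
  4. append(c, 1)  ⇒  FFFF..........  {b→[2]; c→[0, 1, 3]}
  5. unlink(b)  ⇒  FF.F..........  {c→[0, 1, 3]}
  6. create(b)  ⇒  FFFF..........  {b→[2]; c→[0, 1, 3]}
  7. truncate(c, 2)  ⇒  FFF...........  {b→[2]; c→[0, 1]}
  8. create(a)  ⇒  FFFF..........  {a→[3]; b→[2]; c→[0, 1]}
  9. unlink(a)  ⇒  FFF...........  {b→[2]; c→[0, 1]}

blocks(c) = [0, 1]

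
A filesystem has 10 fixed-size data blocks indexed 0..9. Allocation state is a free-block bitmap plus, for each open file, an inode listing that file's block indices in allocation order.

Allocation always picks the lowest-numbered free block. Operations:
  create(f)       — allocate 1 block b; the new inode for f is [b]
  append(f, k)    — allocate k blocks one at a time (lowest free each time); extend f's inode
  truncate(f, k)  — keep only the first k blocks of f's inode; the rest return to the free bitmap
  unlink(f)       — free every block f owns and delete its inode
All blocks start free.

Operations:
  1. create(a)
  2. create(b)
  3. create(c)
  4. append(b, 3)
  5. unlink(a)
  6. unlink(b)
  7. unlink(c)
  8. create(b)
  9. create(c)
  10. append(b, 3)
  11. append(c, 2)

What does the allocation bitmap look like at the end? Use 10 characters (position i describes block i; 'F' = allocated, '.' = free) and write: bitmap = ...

after create(a) → a:[0]  free=[F.........]
after create(b) → a:[0], b:[1]  free=[FF........]
after create(c) → a:[0], b:[1], c:[2]  free=[FFF.......]
after append(b, 3) → a:[0], b:[1, 3, 4, 5], c:[2]  free=[FFFFFF....]
after unlink(a) → b:[1, 3, 4, 5], c:[2]  free=[.FFFFF....]
after unlink(b) → c:[2]  free=[..F.......]
after unlink(c) →   free=[..........]
after create(b) → b:[0]  free=[F.........]
after create(c) → b:[0], c:[1]  free=[FF........]
after append(b, 3) → b:[0, 2, 3, 4], c:[1]  free=[FFFFF.....]
after append(c, 2) → b:[0, 2, 3, 4], c:[1, 5, 6]  free=[FFFFFFF...]

bitmap = FFFFFFF...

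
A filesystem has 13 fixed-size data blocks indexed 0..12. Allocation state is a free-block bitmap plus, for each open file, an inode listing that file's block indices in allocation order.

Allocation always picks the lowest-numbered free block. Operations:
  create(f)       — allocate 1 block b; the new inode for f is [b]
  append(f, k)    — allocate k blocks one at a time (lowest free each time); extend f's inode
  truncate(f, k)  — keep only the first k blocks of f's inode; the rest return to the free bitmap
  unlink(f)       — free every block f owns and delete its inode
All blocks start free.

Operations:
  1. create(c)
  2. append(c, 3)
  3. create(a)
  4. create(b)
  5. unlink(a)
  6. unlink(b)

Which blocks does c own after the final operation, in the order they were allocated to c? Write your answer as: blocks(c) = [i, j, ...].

create(c): bitmap=F............ | c=[0]
append(c, 3): bitmap=FFFF......... | c=[0, 1, 2, 3]
create(a): bitmap=FFFFF........ | a=[4] c=[0, 1, 2, 3]
create(b): bitmap=FFFFFF....... | a=[4] b=[5] c=[0, 1, 2, 3]
unlink(a): bitmap=FFFF.F....... | b=[5] c=[0, 1, 2, 3]
unlink(b): bitmap=FFFF......... | c=[0, 1, 2, 3]

blocks(c) = [0, 1, 2, 3]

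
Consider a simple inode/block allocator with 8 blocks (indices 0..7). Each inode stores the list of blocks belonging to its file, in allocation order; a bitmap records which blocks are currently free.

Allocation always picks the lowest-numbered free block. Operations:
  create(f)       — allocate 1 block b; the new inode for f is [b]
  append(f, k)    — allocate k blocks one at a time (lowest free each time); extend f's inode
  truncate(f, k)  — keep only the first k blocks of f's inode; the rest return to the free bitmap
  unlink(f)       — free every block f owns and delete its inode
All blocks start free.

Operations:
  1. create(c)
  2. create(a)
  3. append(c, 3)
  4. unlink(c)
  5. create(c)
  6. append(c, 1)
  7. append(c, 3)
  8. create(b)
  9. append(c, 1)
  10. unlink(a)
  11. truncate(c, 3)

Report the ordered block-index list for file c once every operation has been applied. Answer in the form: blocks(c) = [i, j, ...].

blocks(c) = [0, 2, 3]

after create(c) → c:[0]  free=[F.......]
after create(a) → a:[1], c:[0]  free=[FF......]
after append(c, 3) → a:[1], c:[0, 2, 3, 4]  free=[FFFFF...]
after unlink(c) → a:[1]  free=[.F......]
after create(c) → a:[1], c:[0]  free=[FF......]
after append(c, 1) → a:[1], c:[0, 2]  free=[FFF.....]
after append(c, 3) → a:[1], c:[0, 2, 3, 4, 5]  free=[FFFFFF..]
after create(b) → a:[1], b:[6], c:[0, 2, 3, 4, 5]  free=[FFFFFFF.]
after append(c, 1) → a:[1], b:[6], c:[0, 2, 3, 4, 5, 7]  free=[FFFFFFFF]
after unlink(a) → b:[6], c:[0, 2, 3, 4, 5, 7]  free=[F.FFFFFF]
after truncate(c, 3) → b:[6], c:[0, 2, 3]  free=[F.FF..F.]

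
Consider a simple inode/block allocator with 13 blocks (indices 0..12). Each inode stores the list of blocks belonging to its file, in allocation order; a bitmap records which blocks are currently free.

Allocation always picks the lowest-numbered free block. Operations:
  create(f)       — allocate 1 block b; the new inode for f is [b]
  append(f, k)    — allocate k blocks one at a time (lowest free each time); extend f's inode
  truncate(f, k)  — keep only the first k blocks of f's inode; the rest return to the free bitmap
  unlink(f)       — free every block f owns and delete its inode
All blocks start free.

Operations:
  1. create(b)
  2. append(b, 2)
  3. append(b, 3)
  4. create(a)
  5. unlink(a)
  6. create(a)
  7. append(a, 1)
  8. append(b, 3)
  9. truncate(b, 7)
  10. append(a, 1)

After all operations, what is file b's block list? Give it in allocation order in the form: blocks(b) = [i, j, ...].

create(b): bitmap=F............ | b=[0]
append(b, 2): bitmap=FFF.......... | b=[0, 1, 2]
append(b, 3): bitmap=FFFFFF....... | b=[0, 1, 2, 3, 4, 5]
create(a): bitmap=FFFFFFF...... | a=[6] b=[0, 1, 2, 3, 4, 5]
unlink(a): bitmap=FFFFFF....... | b=[0, 1, 2, 3, 4, 5]
create(a): bitmap=FFFFFFF...... | a=[6] b=[0, 1, 2, 3, 4, 5]
append(a, 1): bitmap=FFFFFFFF..... | a=[6, 7] b=[0, 1, 2, 3, 4, 5]
append(b, 3): bitmap=FFFFFFFFFFF.. | a=[6, 7] b=[0, 1, 2, 3, 4, 5, 8, 9, 10]
truncate(b, 7): bitmap=FFFFFFFFF.... | a=[6, 7] b=[0, 1, 2, 3, 4, 5, 8]
append(a, 1): bitmap=FFFFFFFFFF... | a=[6, 7, 9] b=[0, 1, 2, 3, 4, 5, 8]

blocks(b) = [0, 1, 2, 3, 4, 5, 8]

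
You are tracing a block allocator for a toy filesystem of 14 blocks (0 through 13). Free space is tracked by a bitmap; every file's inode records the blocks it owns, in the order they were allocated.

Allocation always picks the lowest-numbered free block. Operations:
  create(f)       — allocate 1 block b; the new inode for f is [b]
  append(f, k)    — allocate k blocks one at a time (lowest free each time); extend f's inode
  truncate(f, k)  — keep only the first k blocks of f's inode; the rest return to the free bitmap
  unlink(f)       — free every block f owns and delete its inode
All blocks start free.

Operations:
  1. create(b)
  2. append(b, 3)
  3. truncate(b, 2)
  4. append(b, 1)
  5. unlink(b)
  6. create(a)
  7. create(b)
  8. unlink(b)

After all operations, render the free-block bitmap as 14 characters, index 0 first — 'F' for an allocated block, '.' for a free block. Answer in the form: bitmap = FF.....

bitmap = F.............

[1] create(b) — b=0 (map F.............)
[2] append(b, 3) — b=0,1,2,3 (map FFFF..........)
[3] truncate(b, 2) — b=0,1 (map FF............)
[4] append(b, 1) — b=0,1,2 (map FFF...........)
[5] unlink(b) —  (map ..............)
[6] create(a) — a=0 (map F.............)
[7] create(b) — a=0 b=1 (map FF............)
[8] unlink(b) — a=0 (map F.............)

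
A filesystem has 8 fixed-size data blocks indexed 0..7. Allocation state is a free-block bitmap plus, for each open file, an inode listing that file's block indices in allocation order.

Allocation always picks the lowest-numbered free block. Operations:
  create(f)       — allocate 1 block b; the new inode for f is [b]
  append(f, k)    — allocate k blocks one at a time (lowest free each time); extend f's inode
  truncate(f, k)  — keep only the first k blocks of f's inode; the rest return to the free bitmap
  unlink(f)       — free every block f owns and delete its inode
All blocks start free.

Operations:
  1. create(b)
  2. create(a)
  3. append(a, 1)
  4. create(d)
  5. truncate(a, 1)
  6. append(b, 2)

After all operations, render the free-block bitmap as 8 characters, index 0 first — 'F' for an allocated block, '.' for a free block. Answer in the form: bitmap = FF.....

bitmap = FFFFF...

after create(b) → b:[0]  free=[F.......]
after create(a) → a:[1], b:[0]  free=[FF......]
after append(a, 1) → a:[1, 2], b:[0]  free=[FFF.....]
after create(d) → a:[1, 2], b:[0], d:[3]  free=[FFFF....]
after truncate(a, 1) → a:[1], b:[0], d:[3]  free=[FF.F....]
after append(b, 2) → a:[1], b:[0, 2, 4], d:[3]  free=[FFFFF...]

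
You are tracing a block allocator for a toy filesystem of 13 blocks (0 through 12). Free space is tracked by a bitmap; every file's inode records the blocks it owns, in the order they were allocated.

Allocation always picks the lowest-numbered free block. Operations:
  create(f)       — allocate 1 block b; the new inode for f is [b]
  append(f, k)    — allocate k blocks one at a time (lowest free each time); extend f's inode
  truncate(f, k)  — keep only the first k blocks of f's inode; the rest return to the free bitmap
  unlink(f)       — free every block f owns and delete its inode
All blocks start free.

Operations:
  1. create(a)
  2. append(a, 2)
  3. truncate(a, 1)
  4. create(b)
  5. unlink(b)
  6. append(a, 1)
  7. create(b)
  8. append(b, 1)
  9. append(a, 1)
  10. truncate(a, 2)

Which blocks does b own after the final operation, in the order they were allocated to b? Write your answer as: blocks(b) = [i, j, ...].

blocks(b) = [2, 3]

create(a): bitmap=F............ | a=[0]
append(a, 2): bitmap=FFF.......... | a=[0, 1, 2]
truncate(a, 1): bitmap=F............ | a=[0]
create(b): bitmap=FF........... | a=[0] b=[1]
unlink(b): bitmap=F............ | a=[0]
append(a, 1): bitmap=FF........... | a=[0, 1]
create(b): bitmap=FFF.......... | a=[0, 1] b=[2]
append(b, 1): bitmap=FFFF......... | a=[0, 1] b=[2, 3]
append(a, 1): bitmap=FFFFF........ | a=[0, 1, 4] b=[2, 3]
truncate(a, 2): bitmap=FFFF......... | a=[0, 1] b=[2, 3]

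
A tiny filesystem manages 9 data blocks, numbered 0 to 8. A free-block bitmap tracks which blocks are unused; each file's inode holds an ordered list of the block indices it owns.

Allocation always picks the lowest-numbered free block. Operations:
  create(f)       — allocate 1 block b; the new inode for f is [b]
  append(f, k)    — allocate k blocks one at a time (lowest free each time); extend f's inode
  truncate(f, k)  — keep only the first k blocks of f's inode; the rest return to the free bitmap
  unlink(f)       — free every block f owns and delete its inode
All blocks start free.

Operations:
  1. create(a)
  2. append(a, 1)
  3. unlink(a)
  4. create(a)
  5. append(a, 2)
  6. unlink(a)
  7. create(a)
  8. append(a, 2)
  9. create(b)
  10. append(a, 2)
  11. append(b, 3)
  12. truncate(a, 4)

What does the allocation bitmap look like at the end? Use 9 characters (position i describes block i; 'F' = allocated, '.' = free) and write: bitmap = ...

bitmap = FFFFF.FFF

  1. create(a)  ⇒  F........  {a→[0]}
  2. append(a, 1)  ⇒  FF.......  {a→[0, 1]}
  3. unlink(a)  ⇒  .........  {}
  4. create(a)  ⇒  F........  {a→[0]}
  5. append(a, 2)  ⇒  FFF......  {a→[0, 1, 2]}
  6. unlink(a)  ⇒  .........  {}
  7. create(a)  ⇒  F........  {a→[0]}
  8. append(a, 2)  ⇒  FFF......  {a→[0, 1, 2]}
  9. create(b)  ⇒  FFFF.....  {a→[0, 1, 2]; b→[3]}
  10. append(a, 2)  ⇒  FFFFFF...  {a→[0, 1, 2, 4, 5]; b→[3]}
  11. append(b, 3)  ⇒  FFFFFFFFF  {a→[0, 1, 2, 4, 5]; b→[3, 6, 7, 8]}
  12. truncate(a, 4)  ⇒  FFFFF.FFF  {a→[0, 1, 2, 4]; b→[3, 6, 7, 8]}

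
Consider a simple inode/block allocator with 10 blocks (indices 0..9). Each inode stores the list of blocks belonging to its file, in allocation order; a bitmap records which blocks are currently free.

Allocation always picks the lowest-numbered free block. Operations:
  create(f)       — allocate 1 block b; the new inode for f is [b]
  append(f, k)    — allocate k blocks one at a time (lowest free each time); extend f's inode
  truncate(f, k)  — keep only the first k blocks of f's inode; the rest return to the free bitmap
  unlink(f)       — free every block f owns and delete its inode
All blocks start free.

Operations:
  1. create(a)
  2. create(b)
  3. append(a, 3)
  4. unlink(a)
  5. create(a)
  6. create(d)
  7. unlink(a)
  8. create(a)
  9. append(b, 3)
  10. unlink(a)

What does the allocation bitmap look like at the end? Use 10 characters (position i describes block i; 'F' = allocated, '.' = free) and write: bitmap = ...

bitmap = .FFFFF....

[1] create(a) — a=0 (map F.........)
[2] create(b) — a=0 b=1 (map FF........)
[3] append(a, 3) — a=0,2,3,4 b=1 (map FFFFF.....)
[4] unlink(a) — b=1 (map .F........)
[5] create(a) — a=0 b=1 (map FF........)
[6] create(d) — a=0 b=1 d=2 (map FFF.......)
[7] unlink(a) — b=1 d=2 (map .FF.......)
[8] create(a) — a=0 b=1 d=2 (map FFF.......)
[9] append(b, 3) — a=0 b=1,3,4,5 d=2 (map FFFFFF....)
[10] unlink(a) — b=1,3,4,5 d=2 (map .FFFFF....)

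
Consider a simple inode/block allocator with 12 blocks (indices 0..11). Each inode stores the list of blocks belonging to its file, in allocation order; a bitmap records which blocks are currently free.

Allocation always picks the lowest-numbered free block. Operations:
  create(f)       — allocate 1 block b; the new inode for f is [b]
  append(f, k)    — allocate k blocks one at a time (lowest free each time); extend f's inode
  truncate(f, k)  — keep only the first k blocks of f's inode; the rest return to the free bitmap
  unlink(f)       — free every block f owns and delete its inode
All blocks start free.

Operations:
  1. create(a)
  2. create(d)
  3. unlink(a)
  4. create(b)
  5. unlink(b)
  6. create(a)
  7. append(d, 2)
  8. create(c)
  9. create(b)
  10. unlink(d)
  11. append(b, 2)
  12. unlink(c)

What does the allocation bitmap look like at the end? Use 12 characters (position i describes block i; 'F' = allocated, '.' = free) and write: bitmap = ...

bitmap = FFF..F......

[1] create(a) — a=0 (map F...........)
[2] create(d) — a=0 d=1 (map FF..........)
[3] unlink(a) — d=1 (map .F..........)
[4] create(b) — b=0 d=1 (map FF..........)
[5] unlink(b) — d=1 (map .F..........)
[6] create(a) — a=0 d=1 (map FF..........)
[7] append(d, 2) — a=0 d=1,2,3 (map FFFF........)
[8] create(c) — a=0 c=4 d=1,2,3 (map FFFFF.......)
[9] create(b) — a=0 b=5 c=4 d=1,2,3 (map FFFFFF......)
[10] unlink(d) — a=0 b=5 c=4 (map F...FF......)
[11] append(b, 2) — a=0 b=5,1,2 c=4 (map FFF.FF......)
[12] unlink(c) — a=0 b=5,1,2 (map FFF..F......)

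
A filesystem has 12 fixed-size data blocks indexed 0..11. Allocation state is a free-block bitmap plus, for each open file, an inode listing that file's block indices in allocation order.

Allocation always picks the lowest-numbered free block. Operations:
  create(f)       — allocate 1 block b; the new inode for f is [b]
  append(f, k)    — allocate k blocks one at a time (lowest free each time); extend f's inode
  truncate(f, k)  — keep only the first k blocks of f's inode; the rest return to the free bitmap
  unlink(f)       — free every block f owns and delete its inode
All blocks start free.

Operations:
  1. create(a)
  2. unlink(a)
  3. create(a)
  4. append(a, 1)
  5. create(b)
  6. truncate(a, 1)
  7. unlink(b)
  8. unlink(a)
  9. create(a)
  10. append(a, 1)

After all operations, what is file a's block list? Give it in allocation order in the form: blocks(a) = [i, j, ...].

blocks(a) = [0, 1]

  1. create(a)  ⇒  F...........  {a→[0]}
  2. unlink(a)  ⇒  ............  {}
  3. create(a)  ⇒  F...........  {a→[0]}
  4. append(a, 1)  ⇒  FF..........  {a→[0, 1]}
  5. create(b)  ⇒  FFF.........  {a→[0, 1]; b→[2]}
  6. truncate(a, 1)  ⇒  F.F.........  {a→[0]; b→[2]}
  7. unlink(b)  ⇒  F...........  {a→[0]}
  8. unlink(a)  ⇒  ............  {}
  9. create(a)  ⇒  F...........  {a→[0]}
  10. append(a, 1)  ⇒  FF..........  {a→[0, 1]}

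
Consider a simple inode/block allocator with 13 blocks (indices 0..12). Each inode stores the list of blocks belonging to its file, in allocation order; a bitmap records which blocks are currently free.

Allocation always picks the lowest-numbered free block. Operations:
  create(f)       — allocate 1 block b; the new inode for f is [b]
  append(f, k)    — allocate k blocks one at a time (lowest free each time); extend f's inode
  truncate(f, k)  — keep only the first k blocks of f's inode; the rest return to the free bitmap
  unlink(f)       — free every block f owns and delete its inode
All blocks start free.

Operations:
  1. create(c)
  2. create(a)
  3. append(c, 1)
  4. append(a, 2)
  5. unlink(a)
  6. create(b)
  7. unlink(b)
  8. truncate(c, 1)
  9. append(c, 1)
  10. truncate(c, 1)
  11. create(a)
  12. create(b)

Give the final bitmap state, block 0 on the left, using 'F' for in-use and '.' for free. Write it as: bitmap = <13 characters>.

[1] create(c) — c=0 (map F............)
[2] create(a) — a=1 c=0 (map FF...........)
[3] append(c, 1) — a=1 c=0,2 (map FFF..........)
[4] append(a, 2) — a=1,3,4 c=0,2 (map FFFFF........)
[5] unlink(a) — c=0,2 (map F.F..........)
[6] create(b) — b=1 c=0,2 (map FFF..........)
[7] unlink(b) — c=0,2 (map F.F..........)
[8] truncate(c, 1) — c=0 (map F............)
[9] append(c, 1) — c=0,1 (map FF...........)
[10] truncate(c, 1) — c=0 (map F............)
[11] create(a) — a=1 c=0 (map FF...........)
[12] create(b) — a=1 b=2 c=0 (map FFF..........)

bitmap = FFF..........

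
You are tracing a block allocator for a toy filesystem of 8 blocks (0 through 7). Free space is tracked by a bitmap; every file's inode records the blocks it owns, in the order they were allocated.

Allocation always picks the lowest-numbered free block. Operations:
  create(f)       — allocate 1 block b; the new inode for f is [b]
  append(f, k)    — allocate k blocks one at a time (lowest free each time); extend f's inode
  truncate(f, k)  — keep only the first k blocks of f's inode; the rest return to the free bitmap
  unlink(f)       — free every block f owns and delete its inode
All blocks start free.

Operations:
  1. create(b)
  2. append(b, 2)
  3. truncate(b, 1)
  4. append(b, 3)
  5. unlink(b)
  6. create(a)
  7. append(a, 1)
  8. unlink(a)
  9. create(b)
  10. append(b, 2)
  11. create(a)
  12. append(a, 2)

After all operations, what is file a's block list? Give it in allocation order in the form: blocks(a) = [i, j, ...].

blocks(a) = [3, 4, 5]

  1. create(b)  ⇒  F.......  {b→[0]}
  2. append(b, 2)  ⇒  FFF.....  {b→[0, 1, 2]}
  3. truncate(b, 1)  ⇒  F.......  {b→[0]}
  4. append(b, 3)  ⇒  FFFF....  {b→[0, 1, 2, 3]}
  5. unlink(b)  ⇒  ........  {}
  6. create(a)  ⇒  F.......  {a→[0]}
  7. append(a, 1)  ⇒  FF......  {a→[0, 1]}
  8. unlink(a)  ⇒  ........  {}
  9. create(b)  ⇒  F.......  {b→[0]}
  10. append(b, 2)  ⇒  FFF.....  {b→[0, 1, 2]}
  11. create(a)  ⇒  FFFF....  {a→[3]; b→[0, 1, 2]}
  12. append(a, 2)  ⇒  FFFFFF..  {a→[3, 4, 5]; b→[0, 1, 2]}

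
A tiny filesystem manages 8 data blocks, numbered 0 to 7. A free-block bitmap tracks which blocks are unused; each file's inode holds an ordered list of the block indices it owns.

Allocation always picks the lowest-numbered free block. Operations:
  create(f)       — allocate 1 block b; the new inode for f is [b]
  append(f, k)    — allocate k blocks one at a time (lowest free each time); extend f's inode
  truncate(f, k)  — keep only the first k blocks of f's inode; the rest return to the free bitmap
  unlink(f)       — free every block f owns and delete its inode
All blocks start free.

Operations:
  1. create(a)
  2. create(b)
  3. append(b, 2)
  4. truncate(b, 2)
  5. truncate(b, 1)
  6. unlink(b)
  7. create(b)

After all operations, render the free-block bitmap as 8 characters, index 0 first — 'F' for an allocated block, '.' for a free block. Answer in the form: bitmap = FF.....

after create(a) → a:[0]  free=[F.......]
after create(b) → a:[0], b:[1]  free=[FF......]
after append(b, 2) → a:[0], b:[1, 2, 3]  free=[FFFF....]
after truncate(b, 2) → a:[0], b:[1, 2]  free=[FFF.....]
after truncate(b, 1) → a:[0], b:[1]  free=[FF......]
after unlink(b) → a:[0]  free=[F.......]
after create(b) → a:[0], b:[1]  free=[FF......]

bitmap = FF......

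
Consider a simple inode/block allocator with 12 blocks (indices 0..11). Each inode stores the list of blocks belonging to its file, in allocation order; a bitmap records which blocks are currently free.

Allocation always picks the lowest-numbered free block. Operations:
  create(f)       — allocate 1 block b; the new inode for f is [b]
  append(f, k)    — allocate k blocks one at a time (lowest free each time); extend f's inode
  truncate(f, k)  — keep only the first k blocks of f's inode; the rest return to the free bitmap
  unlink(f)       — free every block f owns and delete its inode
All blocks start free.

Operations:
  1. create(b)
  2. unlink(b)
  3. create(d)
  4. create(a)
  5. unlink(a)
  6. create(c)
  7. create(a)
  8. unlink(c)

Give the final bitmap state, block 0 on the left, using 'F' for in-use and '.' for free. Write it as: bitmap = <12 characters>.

bitmap = F.F.........

  1. create(b)  ⇒  F...........  {b→[0]}
  2. unlink(b)  ⇒  ............  {}
  3. create(d)  ⇒  F...........  {d→[0]}
  4. create(a)  ⇒  FF..........  {a→[1]; d→[0]}
  5. unlink(a)  ⇒  F...........  {d→[0]}
  6. create(c)  ⇒  FF..........  {c→[1]; d→[0]}
  7. create(a)  ⇒  FFF.........  {a→[2]; c→[1]; d→[0]}
  8. unlink(c)  ⇒  F.F.........  {a→[2]; d→[0]}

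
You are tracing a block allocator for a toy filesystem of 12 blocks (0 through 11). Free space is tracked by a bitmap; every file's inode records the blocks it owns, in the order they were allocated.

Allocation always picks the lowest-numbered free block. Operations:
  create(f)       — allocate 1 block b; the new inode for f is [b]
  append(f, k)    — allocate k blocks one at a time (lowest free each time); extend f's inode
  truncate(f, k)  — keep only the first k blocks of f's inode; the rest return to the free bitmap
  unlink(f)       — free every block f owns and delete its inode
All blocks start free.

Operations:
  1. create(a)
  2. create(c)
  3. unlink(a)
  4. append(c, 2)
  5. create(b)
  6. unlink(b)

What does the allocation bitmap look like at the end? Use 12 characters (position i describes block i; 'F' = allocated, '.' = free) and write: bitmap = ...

bitmap = FFF.........

create(a): bitmap=F........... | a=[0]
create(c): bitmap=FF.......... | a=[0] c=[1]
unlink(a): bitmap=.F.......... | c=[1]
append(c, 2): bitmap=FFF......... | c=[1, 0, 2]
create(b): bitmap=FFFF........ | b=[3] c=[1, 0, 2]
unlink(b): bitmap=FFF......... | c=[1, 0, 2]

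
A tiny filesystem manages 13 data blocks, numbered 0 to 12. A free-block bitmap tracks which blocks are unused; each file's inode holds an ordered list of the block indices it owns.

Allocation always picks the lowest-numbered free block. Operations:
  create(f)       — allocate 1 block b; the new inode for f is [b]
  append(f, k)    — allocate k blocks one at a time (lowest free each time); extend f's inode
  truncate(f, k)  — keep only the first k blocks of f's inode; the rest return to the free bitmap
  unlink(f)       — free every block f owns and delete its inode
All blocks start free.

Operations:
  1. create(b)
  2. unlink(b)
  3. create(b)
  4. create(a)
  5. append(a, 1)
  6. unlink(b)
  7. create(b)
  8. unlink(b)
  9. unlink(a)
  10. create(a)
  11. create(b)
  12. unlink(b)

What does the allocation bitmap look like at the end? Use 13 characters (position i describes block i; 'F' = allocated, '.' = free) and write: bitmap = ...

bitmap = F............

[1] create(b) — b=0 (map F............)
[2] unlink(b) —  (map .............)
[3] create(b) — b=0 (map F............)
[4] create(a) — a=1 b=0 (map FF...........)
[5] append(a, 1) — a=1,2 b=0 (map FFF..........)
[6] unlink(b) — a=1,2 (map .FF..........)
[7] create(b) — a=1,2 b=0 (map FFF..........)
[8] unlink(b) — a=1,2 (map .FF..........)
[9] unlink(a) —  (map .............)
[10] create(a) — a=0 (map F............)
[11] create(b) — a=0 b=1 (map FF...........)
[12] unlink(b) — a=0 (map F............)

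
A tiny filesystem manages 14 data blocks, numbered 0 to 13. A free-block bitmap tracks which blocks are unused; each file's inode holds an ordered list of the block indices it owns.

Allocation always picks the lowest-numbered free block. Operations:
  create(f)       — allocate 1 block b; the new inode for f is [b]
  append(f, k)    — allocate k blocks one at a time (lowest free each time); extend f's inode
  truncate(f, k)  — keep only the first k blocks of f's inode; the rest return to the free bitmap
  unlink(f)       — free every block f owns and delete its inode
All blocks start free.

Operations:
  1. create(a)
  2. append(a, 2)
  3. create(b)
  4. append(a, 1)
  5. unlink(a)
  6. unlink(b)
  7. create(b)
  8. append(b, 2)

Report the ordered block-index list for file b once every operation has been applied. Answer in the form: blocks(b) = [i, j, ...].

  1. create(a)  ⇒  F.............  {a→[0]}
  2. append(a, 2)  ⇒  FFF...........  {a→[0, 1, 2]}
  3. create(b)  ⇒  FFFF..........  {a→[0, 1, 2]; b→[3]}
  4. append(a, 1)  ⇒  FFFFF.........  {a→[0, 1, 2, 4]; b→[3]}
  5. unlink(a)  ⇒  ...F..........  {b→[3]}
  6. unlink(b)  ⇒  ..............  {}
  7. create(b)  ⇒  F.............  {b→[0]}
  8. append(b, 2)  ⇒  FFF...........  {b→[0, 1, 2]}

blocks(b) = [0, 1, 2]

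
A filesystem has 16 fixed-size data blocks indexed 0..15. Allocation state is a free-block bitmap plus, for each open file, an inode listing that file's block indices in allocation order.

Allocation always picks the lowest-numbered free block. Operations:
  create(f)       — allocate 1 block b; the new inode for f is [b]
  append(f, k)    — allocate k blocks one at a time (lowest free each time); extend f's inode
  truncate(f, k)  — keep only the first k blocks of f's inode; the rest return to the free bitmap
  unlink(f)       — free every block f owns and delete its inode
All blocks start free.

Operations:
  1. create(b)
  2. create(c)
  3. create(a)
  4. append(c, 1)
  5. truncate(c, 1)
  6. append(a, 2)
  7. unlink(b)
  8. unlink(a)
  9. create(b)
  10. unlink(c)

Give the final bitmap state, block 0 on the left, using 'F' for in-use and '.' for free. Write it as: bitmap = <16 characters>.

  1. create(b)  ⇒  F...............  {b→[0]}
  2. create(c)  ⇒  FF..............  {b→[0]; c→[1]}
  3. create(a)  ⇒  FFF.............  {a→[2]; b→[0]; c→[1]}
  4. append(c, 1)  ⇒  FFFF............  {a→[2]; b→[0]; c→[1, 3]}
  5. truncate(c, 1)  ⇒  FFF.............  {a→[2]; b→[0]; c→[1]}
  6. append(a, 2)  ⇒  FFFFF...........  {a→[2, 3, 4]; b→[0]; c→[1]}
  7. unlink(b)  ⇒  .FFFF...........  {a→[2, 3, 4]; c→[1]}
  8. unlink(a)  ⇒  .F..............  {c→[1]}
  9. create(b)  ⇒  FF..............  {b→[0]; c→[1]}
  10. unlink(c)  ⇒  F...............  {b→[0]}

bitmap = F...............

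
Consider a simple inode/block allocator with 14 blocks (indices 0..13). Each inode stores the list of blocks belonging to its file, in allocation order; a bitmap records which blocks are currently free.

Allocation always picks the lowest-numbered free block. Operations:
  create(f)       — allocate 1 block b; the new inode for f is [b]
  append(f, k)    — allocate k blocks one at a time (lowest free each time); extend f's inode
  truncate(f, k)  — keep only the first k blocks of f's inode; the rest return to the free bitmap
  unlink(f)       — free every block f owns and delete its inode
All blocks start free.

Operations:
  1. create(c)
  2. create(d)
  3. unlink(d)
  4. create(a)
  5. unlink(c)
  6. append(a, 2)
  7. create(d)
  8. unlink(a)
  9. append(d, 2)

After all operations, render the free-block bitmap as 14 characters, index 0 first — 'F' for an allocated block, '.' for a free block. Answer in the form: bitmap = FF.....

bitmap = FF.F..........

[1] create(c) — c=0 (map F.............)
[2] create(d) — c=0 d=1 (map FF............)
[3] unlink(d) — c=0 (map F.............)
[4] create(a) — a=1 c=0 (map FF............)
[5] unlink(c) — a=1 (map .F............)
[6] append(a, 2) — a=1,0,2 (map FFF...........)
[7] create(d) — a=1,0,2 d=3 (map FFFF..........)
[8] unlink(a) — d=3 (map ...F..........)
[9] append(d, 2) — d=3,0,1 (map FF.F..........)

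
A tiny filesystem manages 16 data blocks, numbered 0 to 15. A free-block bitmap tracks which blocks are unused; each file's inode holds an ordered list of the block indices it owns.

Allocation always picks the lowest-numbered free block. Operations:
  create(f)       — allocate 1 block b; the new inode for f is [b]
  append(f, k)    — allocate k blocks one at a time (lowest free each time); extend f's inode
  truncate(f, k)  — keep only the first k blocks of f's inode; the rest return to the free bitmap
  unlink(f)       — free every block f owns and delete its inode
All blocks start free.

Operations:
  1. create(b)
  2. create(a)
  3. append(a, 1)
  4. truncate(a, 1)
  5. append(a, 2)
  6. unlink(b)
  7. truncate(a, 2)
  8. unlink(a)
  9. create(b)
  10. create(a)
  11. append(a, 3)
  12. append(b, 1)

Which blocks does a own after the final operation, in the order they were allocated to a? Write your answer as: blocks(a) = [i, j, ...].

  1. create(b)  ⇒  F...............  {b→[0]}
  2. create(a)  ⇒  FF..............  {a→[1]; b→[0]}
  3. append(a, 1)  ⇒  FFF.............  {a→[1, 2]; b→[0]}
  4. truncate(a, 1)  ⇒  FF..............  {a→[1]; b→[0]}
  5. append(a, 2)  ⇒  FFFF............  {a→[1, 2, 3]; b→[0]}
  6. unlink(b)  ⇒  .FFF............  {a→[1, 2, 3]}
  7. truncate(a, 2)  ⇒  .FF.............  {a→[1, 2]}
  8. unlink(a)  ⇒  ................  {}
  9. create(b)  ⇒  F...............  {b→[0]}
  10. create(a)  ⇒  FF..............  {a→[1]; b→[0]}
  11. append(a, 3)  ⇒  FFFFF...........  {a→[1, 2, 3, 4]; b→[0]}
  12. append(b, 1)  ⇒  FFFFFF..........  {a→[1, 2, 3, 4]; b→[0, 5]}

blocks(a) = [1, 2, 3, 4]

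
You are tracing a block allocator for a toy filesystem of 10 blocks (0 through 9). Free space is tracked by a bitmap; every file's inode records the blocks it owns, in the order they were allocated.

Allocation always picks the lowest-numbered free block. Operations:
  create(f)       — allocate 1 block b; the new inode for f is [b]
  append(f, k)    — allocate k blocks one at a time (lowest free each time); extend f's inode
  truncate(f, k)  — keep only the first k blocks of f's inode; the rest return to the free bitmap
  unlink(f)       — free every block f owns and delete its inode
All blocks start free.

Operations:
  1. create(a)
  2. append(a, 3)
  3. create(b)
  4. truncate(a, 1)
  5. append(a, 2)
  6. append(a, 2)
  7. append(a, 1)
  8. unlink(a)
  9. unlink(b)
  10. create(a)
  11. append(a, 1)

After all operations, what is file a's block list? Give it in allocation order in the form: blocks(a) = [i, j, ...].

create(a): bitmap=F......... | a=[0]
append(a, 3): bitmap=FFFF...... | a=[0, 1, 2, 3]
create(b): bitmap=FFFFF..... | a=[0, 1, 2, 3] b=[4]
truncate(a, 1): bitmap=F...F..... | a=[0] b=[4]
append(a, 2): bitmap=FFF.F..... | a=[0, 1, 2] b=[4]
append(a, 2): bitmap=FFFFFF.... | a=[0, 1, 2, 3, 5] b=[4]
append(a, 1): bitmap=FFFFFFF... | a=[0, 1, 2, 3, 5, 6] b=[4]
unlink(a): bitmap=....F..... | b=[4]
unlink(b): bitmap=.......... | 
create(a): bitmap=F......... | a=[0]
append(a, 1): bitmap=FF........ | a=[0, 1]

blocks(a) = [0, 1]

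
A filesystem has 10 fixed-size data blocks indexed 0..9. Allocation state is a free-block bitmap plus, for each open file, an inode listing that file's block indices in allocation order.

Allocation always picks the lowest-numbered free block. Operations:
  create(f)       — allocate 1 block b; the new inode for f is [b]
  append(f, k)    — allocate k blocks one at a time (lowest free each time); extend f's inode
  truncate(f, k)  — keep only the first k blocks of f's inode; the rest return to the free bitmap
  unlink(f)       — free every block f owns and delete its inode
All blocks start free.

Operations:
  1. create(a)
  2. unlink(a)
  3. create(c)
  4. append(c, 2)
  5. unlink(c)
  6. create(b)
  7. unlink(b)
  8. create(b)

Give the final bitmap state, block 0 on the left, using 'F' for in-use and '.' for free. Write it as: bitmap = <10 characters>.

  1. create(a)  ⇒  F.........  {a→[0]}
  2. unlink(a)  ⇒  ..........  {}
  3. create(c)  ⇒  F.........  {c→[0]}
  4. append(c, 2)  ⇒  FFF.......  {c→[0, 1, 2]}
  5. unlink(c)  ⇒  ..........  {}
  6. create(b)  ⇒  F.........  {b→[0]}
  7. unlink(b)  ⇒  ..........  {}
  8. create(b)  ⇒  F.........  {b→[0]}

bitmap = F.........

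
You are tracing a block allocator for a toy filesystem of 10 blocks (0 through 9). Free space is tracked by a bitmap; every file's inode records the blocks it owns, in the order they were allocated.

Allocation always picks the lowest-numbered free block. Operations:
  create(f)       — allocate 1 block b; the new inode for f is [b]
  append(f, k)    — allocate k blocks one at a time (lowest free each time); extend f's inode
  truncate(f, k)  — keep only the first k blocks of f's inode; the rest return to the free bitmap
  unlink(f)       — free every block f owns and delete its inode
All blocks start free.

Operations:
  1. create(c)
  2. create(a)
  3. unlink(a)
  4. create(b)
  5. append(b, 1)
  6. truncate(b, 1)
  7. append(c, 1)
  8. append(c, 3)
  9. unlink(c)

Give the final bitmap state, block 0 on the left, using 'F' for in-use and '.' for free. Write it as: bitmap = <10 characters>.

[1] create(c) — c=0 (map F.........)
[2] create(a) — a=1 c=0 (map FF........)
[3] unlink(a) — c=0 (map F.........)
[4] create(b) — b=1 c=0 (map FF........)
[5] append(b, 1) — b=1,2 c=0 (map FFF.......)
[6] truncate(b, 1) — b=1 c=0 (map FF........)
[7] append(c, 1) — b=1 c=0,2 (map FFF.......)
[8] append(c, 3) — b=1 c=0,2,3,4,5 (map FFFFFF....)
[9] unlink(c) — b=1 (map .F........)

bitmap = .F........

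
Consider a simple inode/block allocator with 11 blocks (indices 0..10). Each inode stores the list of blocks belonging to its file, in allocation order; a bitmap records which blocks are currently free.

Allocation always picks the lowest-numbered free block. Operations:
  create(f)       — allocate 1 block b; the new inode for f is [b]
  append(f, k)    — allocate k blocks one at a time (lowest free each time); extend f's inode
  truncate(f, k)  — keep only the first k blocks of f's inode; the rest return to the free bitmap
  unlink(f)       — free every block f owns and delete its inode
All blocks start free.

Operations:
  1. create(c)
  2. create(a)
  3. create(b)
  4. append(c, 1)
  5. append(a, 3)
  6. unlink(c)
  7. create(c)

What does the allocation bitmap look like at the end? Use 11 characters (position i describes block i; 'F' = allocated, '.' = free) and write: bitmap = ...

[1] create(c) — c=0 (map F..........)
[2] create(a) — a=1 c=0 (map FF.........)
[3] create(b) — a=1 b=2 c=0 (map FFF........)
[4] append(c, 1) — a=1 b=2 c=0,3 (map FFFF.......)
[5] append(a, 3) — a=1,4,5,6 b=2 c=0,3 (map FFFFFFF....)
[6] unlink(c) — a=1,4,5,6 b=2 (map .FF.FFF....)
[7] create(c) — a=1,4,5,6 b=2 c=0 (map FFF.FFF....)

bitmap = FFF.FFF....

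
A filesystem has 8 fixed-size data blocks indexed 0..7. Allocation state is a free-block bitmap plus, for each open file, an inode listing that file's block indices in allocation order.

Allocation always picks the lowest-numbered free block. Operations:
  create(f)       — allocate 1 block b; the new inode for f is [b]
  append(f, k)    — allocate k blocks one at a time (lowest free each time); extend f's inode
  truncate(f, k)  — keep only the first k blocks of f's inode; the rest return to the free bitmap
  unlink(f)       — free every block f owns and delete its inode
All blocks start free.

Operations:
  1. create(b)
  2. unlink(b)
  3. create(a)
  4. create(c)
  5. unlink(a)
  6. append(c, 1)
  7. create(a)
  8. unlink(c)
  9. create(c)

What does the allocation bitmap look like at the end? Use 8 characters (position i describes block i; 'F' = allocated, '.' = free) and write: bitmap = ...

[1] create(b) — b=0 (map F.......)
[2] unlink(b) —  (map ........)
[3] create(a) — a=0 (map F.......)
[4] create(c) — a=0 c=1 (map FF......)
[5] unlink(a) — c=1 (map .F......)
[6] append(c, 1) — c=1,0 (map FF......)
[7] create(a) — a=2 c=1,0 (map FFF.....)
[8] unlink(c) — a=2 (map ..F.....)
[9] create(c) — a=2 c=0 (map F.F.....)

bitmap = F.F.....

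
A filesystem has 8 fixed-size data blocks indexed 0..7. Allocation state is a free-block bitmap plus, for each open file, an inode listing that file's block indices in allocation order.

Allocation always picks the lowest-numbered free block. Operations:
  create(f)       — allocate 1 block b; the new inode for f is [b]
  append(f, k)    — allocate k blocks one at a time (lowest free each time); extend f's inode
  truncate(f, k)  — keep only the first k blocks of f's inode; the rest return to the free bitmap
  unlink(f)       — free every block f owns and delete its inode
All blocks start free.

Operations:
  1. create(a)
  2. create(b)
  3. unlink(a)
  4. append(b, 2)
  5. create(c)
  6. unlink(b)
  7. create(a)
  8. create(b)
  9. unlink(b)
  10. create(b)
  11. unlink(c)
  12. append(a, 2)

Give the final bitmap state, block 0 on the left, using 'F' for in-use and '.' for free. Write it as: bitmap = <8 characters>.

create(a): bitmap=F....... | a=[0]
create(b): bitmap=FF...... | a=[0] b=[1]
unlink(a): bitmap=.F...... | b=[1]
append(b, 2): bitmap=FFF..... | b=[1, 0, 2]
create(c): bitmap=FFFF.... | b=[1, 0, 2] c=[3]
unlink(b): bitmap=...F.... | c=[3]
create(a): bitmap=F..F.... | a=[0] c=[3]
create(b): bitmap=FF.F.... | a=[0] b=[1] c=[3]
unlink(b): bitmap=F..F.... | a=[0] c=[3]
create(b): bitmap=FF.F.... | a=[0] b=[1] c=[3]
unlink(c): bitmap=FF...... | a=[0] b=[1]
append(a, 2): bitmap=FFFF.... | a=[0, 2, 3] b=[1]

bitmap = FFFF....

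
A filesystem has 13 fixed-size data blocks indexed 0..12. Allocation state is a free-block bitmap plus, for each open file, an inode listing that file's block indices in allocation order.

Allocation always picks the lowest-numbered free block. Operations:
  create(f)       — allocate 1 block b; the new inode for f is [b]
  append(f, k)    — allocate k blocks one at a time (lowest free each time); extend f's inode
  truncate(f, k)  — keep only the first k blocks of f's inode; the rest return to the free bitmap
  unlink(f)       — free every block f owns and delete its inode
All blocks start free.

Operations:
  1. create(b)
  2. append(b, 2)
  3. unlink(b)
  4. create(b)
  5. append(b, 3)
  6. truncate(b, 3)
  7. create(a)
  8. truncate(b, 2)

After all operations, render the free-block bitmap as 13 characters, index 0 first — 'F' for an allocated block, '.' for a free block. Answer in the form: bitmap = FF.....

bitmap = FF.F.........

after create(b) → b:[0]  free=[F............]
after append(b, 2) → b:[0, 1, 2]  free=[FFF..........]
after unlink(b) →   free=[.............]
after create(b) → b:[0]  free=[F............]
after append(b, 3) → b:[0, 1, 2, 3]  free=[FFFF.........]
after truncate(b, 3) → b:[0, 1, 2]  free=[FFF..........]
after create(a) → a:[3], b:[0, 1, 2]  free=[FFFF.........]
after truncate(b, 2) → a:[3], b:[0, 1]  free=[FF.F.........]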